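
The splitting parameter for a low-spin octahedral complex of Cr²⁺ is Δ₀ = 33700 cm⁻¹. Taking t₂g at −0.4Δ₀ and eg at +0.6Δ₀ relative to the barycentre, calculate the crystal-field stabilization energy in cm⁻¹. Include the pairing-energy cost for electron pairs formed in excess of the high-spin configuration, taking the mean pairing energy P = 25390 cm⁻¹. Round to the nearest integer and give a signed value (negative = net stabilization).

-28530

Cr is in group 6, so Cr²⁺ is d⁴ (6 − 2 = 4).
Configuration: t₂g⁴ eg⁰.
CFSE(orbital) = 4×(-0.4Δ₀) + 0×(0.6Δ₀) = -1.6Δ₀; with Δ₀ = 33700 cm⁻¹ that is -53920 cm⁻¹.
Pairing penalty: 1 pair vs 0 in the high-spin reference → 1 extra × P = 25390 cm⁻¹.
Net CFSE = -53920 + 25390 = -28530 cm⁻¹.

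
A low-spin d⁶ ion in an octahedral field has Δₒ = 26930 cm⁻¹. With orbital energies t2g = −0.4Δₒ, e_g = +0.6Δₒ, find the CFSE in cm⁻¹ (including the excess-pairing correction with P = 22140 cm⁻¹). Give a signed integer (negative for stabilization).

Configuration: t2g^6 e_g^0.
CFSE(orbital) = 6×(-0.4Δₒ) + 0×(0.6Δₒ) = -2.4Δₒ; with Δₒ = 26930 cm⁻¹ that is -64632 cm⁻¹.
Relative to high-spin t2g^4 e_g^2 (1 paired), the low-spin configuration has 2 additional pairs, contributing +2 × 22140 = +44280 cm⁻¹.
Overall CFSE = -64632 + 44280 = -20352 cm⁻¹.

-20352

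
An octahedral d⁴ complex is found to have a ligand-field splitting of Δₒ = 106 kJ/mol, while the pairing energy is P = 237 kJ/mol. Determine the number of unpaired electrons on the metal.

4

With Δₒ < P the complex is high-spin.
That gives t₂g³ eg¹.
Unpaired electrons: 4.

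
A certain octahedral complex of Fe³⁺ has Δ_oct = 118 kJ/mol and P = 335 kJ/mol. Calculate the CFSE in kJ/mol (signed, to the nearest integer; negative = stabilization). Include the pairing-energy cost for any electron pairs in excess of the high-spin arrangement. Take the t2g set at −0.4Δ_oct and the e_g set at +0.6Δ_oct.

0

Fe³⁺: group 8, so d-count = 8 − 3 = 5.
With Δ_oct < P the complex is high-spin.
That gives t2g^3 e_g^2.
Orbital CFSE = 0.0Δ_oct = 0.0 × 118 = 0 kJ/mol.
High-spin has no excess pairs, so no pairing correction applies.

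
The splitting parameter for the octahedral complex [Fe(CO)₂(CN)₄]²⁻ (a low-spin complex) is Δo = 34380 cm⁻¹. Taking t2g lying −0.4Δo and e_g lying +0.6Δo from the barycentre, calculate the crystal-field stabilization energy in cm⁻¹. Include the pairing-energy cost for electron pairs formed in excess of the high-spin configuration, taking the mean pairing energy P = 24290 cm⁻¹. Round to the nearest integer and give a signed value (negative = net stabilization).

Ligand charges: 2×(+0) from CO and 4×(-1) from CN⁻ sum to -4; with overall charge -2, Fe is +2.
Fe sits in group 8; removing 2 electrons leaves Fe²⁺ with 8 − 2 = 6 d electrons.
The d⁶ electrons fill as t2g^6 e_g^0.
The orbital stabilization is -2.4Δo = -2.4 × 34380 = -82512 cm⁻¹.
Pairing penalty: 3 pairs vs 1 in the high-spin reference → 2 extra × P = 48580 cm⁻¹.
Overall CFSE = -82512 + 48580 = -33932 cm⁻¹.

-33932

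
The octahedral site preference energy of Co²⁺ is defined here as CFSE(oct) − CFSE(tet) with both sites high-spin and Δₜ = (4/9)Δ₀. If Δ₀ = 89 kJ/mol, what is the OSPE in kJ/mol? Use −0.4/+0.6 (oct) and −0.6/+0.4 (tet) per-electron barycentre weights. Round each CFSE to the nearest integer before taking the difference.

Group 9 minus oxidation state +2 gives a d⁷ configuration for Co²⁺.
Octahedral high-spin t₂g⁵ eg²: CFSE = -0.8 × 89 = -71 kJ/mol.
Tetrahedral: e⁴ t₂³, CFSE = 4(−0.6) + 3(+0.4) = -1.2Δₜ = -1.2 × (4/9) × 89 = -47 kJ/mol.
OSPE = -71 − (-47) = -24 kJ/mol.

-24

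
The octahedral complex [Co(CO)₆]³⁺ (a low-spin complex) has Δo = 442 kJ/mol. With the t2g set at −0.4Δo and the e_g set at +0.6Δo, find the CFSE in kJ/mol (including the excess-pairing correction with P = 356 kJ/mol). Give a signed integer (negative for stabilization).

CO is neutral, so the +3 overall charge sits on Co: oxidation state +3.
Co is in group 9, so Co³⁺ is d⁶ (9 − 3 = 6).
The d⁶ electrons fill as t2g^6 e_g^0.
The orbital stabilization is -2.4Δo = -2.4 × 442 = -1061 kJ/mol.
Pairing penalty: 3 pairs vs 1 in the high-spin reference → 2 extra × P = 712 kJ/mol.
Net CFSE = -1061 + 712 = -349 kJ/mol.

-349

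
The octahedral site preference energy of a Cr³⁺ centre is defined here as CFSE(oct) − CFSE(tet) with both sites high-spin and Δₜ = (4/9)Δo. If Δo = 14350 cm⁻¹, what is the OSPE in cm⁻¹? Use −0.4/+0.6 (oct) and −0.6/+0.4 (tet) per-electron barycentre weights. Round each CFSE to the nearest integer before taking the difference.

Group 6 minus oxidation state +3 gives a d³ configuration for Cr³⁺.
Octahedral (high-spin): t₂g³ eg⁰, CFSE = 3(−0.4) + 0(+0.6) = -1.2Δo = -1.2 × 14350 = -17220 cm⁻¹.
Tetrahedral e² t₂¹ gives -0.8Δₜ = -0.8 × (4/9) × 14350 = -5102 cm⁻¹.
Subtracting, OSPE = -17220 − (-5102) = -12118 cm⁻¹.

-12118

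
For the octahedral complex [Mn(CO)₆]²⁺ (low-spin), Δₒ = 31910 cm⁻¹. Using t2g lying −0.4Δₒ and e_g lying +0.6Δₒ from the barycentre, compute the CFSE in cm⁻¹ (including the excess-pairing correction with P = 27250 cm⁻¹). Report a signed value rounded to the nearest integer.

-9320

CO is neutral, so the +2 overall charge sits on Mn: oxidation state +2.
Mn is in group 7, so Mn²⁺ is d⁵ (7 − 2 = 5).
Electron filling gives t2g^5 e_g^0.
CFSE(orbital) = 5×(-0.4Δₒ) + 0×(0.6Δₒ) = -2.0Δₒ; with Δₒ = 31910 cm⁻¹ that is -63820 cm⁻¹.
High-spin d⁵ would be t2g^3 e_g^2 with 0 pairs; low-spin has 2, so 2 excess pairs cost +2P = +54500 cm⁻¹.
Overall CFSE = -63820 + 54500 = -9320 cm⁻¹.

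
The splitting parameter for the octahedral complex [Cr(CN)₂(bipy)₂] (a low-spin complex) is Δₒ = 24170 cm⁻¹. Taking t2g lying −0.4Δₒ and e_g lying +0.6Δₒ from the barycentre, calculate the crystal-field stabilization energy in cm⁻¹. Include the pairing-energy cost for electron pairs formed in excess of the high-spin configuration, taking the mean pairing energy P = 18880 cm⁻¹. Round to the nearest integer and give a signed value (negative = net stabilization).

Ligand charges: 2×(-1) from CN⁻ and 2×(+0) from bipy sum to -2; with overall charge +0, Cr is +2.
Cr²⁺: group 6, so d-count = 6 − 2 = 4.
The d⁴ electrons fill as t2g^4 e_g^0.
The orbital stabilization is -1.6Δₒ = -1.6 × 24170 = -38672 cm⁻¹.
Pairing penalty: 1 pair vs 0 in the high-spin reference → 1 extra × P = 18880 cm⁻¹.
Overall CFSE = -38672 + 18880 = -19792 cm⁻¹.

-19792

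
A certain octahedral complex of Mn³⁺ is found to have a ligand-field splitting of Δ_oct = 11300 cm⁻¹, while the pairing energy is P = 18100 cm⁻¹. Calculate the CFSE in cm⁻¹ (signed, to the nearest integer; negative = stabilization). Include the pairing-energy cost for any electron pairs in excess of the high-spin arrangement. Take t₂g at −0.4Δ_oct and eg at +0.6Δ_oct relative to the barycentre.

-6780

Mn is in group 7, so Mn³⁺ is d⁴ (7 − 3 = 4).
Since Δ_oct = 11300 cm⁻¹ < P = 18100 cm⁻¹, the complex adopts the high-spin configuration.
Filling d⁴ accordingly: t₂g³ eg¹.
Orbital CFSE = -0.6Δ_oct = -0.6 × 11300 = -6780 cm⁻¹.
High-spin has no excess pairs, so no pairing correction applies.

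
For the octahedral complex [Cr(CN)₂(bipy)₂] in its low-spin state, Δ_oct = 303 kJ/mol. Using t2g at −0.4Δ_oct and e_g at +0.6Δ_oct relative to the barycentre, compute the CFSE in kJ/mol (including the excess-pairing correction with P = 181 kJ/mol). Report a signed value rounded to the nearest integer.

-304

Ligand charges: 2×(-1) from CN⁻ and 2×(+0) from bipy sum to -2; with overall charge +0, Cr is +2.
Cr is in group 6, so Cr²⁺ is d⁴ (6 − 2 = 4).
Electron filling gives t2g^4 e_g^0.
The orbital stabilization is -1.6Δ_oct = -1.6 × 303 = -485 kJ/mol.
High-spin d⁴ would be t2g^3 e_g^1 with 0 pairs; low-spin has 1, so 1 excess pair costs +1P = +181 kJ/mol.
Overall CFSE = -485 + 181 = -304 kJ/mol.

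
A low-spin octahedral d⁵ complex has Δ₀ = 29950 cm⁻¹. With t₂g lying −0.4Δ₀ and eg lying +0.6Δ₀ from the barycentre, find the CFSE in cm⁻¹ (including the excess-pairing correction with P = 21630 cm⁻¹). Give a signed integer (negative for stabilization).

Electron filling gives t₂g⁵ eg⁰.
Orbital CFSE = 5(-0.4) + 0(0.6) = -2.0Δ₀ = -2.0 × 29950 = -59900 cm⁻¹.
Relative to high-spin t₂g³ eg² (0 paired), the low-spin configuration has 2 additional pairs, contributing +2 × 21630 = +43260 cm⁻¹.
Net CFSE = -59900 + 43260 = -16640 cm⁻¹.

-16640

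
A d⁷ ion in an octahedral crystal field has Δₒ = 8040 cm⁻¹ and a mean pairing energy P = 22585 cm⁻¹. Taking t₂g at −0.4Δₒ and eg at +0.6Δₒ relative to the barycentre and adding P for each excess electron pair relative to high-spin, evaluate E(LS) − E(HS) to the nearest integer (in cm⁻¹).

High-spin d⁷ fills as t₂g⁵ eg² with CFSE 5(−0.4) + 2(+0.6) = -0.8Δₒ = -6432 cm⁻¹.
Low-spin: t₂g⁶ eg¹, orbital CFSE = -1.8Δₒ = -14472 cm⁻¹; plus 1 excess pair × P = +22585 cm⁻¹; total 8113 cm⁻¹.
Thus E(LS) − E(HS) = 14545 cm⁻¹.

14545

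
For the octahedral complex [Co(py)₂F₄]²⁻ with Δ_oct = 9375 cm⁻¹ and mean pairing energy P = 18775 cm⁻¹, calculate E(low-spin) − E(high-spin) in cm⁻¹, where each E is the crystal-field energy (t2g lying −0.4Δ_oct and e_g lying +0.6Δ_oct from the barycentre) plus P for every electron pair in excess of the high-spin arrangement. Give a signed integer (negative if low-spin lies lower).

Ligand charges: 2×(+0) from py and 4×(-1) from F⁻ sum to -4; with overall charge -2, Co is +2.
Co sits in group 9; removing 2 electrons leaves Co²⁺ with 9 − 2 = 7 d electrons.
High-spin: t2g^5 e_g^2, CFSE = -0.8Δ_oct = -7500 cm⁻¹.
For low-spin the configuration is t2g^6 e_g^1: orbital energy -1.8 × 9375 = -16875 cm⁻¹, and 1 additional pair relative to high-spin adds 18775 cm⁻¹, giving 1900 cm⁻¹.
E(LS) − E(HS) = 1900 − (-7500) = 9400 cm⁻¹.

9400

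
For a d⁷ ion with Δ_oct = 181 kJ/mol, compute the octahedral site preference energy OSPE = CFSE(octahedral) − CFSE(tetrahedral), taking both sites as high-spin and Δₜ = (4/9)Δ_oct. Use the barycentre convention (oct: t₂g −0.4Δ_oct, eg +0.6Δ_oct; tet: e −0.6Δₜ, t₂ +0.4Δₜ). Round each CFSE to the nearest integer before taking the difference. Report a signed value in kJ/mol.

Octahedral high-spin t₂g⁵ eg²: CFSE = -0.8 × 181 = -145 kJ/mol.
Tetrahedral e⁴ t₂³ gives -1.2Δₜ = -1.2 × (4/9) × 181 = -97 kJ/mol.
OSPE = CFSE(oct) − CFSE(tet) = -145 − (-97) = -48 kJ/mol.

-48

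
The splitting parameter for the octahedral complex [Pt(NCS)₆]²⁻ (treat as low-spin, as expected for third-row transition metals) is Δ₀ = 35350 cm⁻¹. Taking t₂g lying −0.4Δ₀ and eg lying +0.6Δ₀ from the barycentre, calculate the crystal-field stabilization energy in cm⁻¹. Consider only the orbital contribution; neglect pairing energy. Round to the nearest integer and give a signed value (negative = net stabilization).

-84840

Each NCS⁻ contributes -1; 6 × (-1) = -6. With overall charge -2, Pt is in the +4 oxidation state.
Group 10 minus oxidation state +4 gives a d⁶ configuration for Pt⁴⁺.
Configuration: t₂g⁶ eg⁰.
The orbital stabilization is -2.4Δ₀ = -2.4 × 35350 = -84840 cm⁻¹.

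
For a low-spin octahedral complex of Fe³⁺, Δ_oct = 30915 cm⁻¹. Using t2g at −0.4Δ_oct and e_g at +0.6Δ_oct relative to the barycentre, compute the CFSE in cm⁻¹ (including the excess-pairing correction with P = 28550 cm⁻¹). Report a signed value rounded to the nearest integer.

Fe sits in group 8; removing 3 electrons leaves Fe³⁺ with 8 − 3 = 5 d electrons.
Electron filling gives t2g^5 e_g^0.
The orbital stabilization is -2.0Δ_oct = -2.0 × 30915 = -61830 cm⁻¹.
Pairing penalty: 2 pairs vs 0 in the high-spin reference → 2 extra × P = 57100 cm⁻¹.
Net CFSE = -61830 + 57100 = -4730 cm⁻¹.

-4730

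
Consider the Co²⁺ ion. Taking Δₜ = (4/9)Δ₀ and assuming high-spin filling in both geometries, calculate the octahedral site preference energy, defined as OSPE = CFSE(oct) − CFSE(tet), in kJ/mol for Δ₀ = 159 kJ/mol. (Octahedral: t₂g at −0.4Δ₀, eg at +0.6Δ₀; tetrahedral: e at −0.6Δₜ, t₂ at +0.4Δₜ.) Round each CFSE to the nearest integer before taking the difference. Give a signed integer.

Co is in group 9, so Co²⁺ is d⁷ (9 − 2 = 7).
Octahedral (high-spin): t₂g⁵ eg², CFSE = 5(−0.4) + 2(+0.6) = -0.8Δ₀ = -0.8 × 159 = -127 kJ/mol.
Tetrahedral: e⁴ t₂³, CFSE = 4(−0.6) + 3(+0.4) = -1.2Δₜ = -1.2 × (4/9) × 159 = -85 kJ/mol.
OSPE = -127 − (-85) = -42 kJ/mol.

-42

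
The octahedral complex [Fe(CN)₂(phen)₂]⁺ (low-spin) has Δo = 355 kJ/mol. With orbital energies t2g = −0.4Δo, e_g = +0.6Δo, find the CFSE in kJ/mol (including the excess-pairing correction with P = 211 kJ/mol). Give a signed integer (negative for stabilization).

Ligand charges: 2×(-1) from CN⁻ and 2×(+0) from phen sum to -2; with overall charge +1, Fe is +3.
Group 8 minus oxidation state +3 gives a d⁵ configuration for Fe³⁺.
Configuration: t2g^5 e_g^0.
The orbital stabilization is -2.0Δo = -2.0 × 355 = -710 kJ/mol.
High-spin d⁵ would be t2g^3 e_g^2 with 0 pairs; low-spin has 2, so 2 excess pairs cost +2P = +422 kJ/mol.
Overall CFSE = -710 + 422 = -288 kJ/mol.

-288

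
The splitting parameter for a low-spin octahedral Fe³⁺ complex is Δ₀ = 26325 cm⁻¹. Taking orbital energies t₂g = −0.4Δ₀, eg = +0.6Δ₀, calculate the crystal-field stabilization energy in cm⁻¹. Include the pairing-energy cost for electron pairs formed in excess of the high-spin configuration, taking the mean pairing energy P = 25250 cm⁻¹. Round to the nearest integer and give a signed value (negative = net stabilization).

-2150

Fe sits in group 8; removing 3 electrons leaves Fe³⁺ with 8 − 3 = 5 d electrons.
Configuration: t₂g⁵ eg⁰.
Orbital CFSE = 5(-0.4) + 0(0.6) = -2.0Δ₀ = -2.0 × 26325 = -52650 cm⁻¹.
Pairing penalty: 2 pairs vs 0 in the high-spin reference → 2 extra × P = 50500 cm⁻¹.
Net CFSE = -52650 + 50500 = -2150 cm⁻¹.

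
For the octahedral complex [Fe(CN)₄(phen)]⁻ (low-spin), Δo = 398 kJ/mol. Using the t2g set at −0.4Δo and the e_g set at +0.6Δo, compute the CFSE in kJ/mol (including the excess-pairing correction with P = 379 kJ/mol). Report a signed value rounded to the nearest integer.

-38

Ligand charges: 4×(-1) from CN⁻ and 1×(+0) from phen sum to -4; with overall charge -1, Fe is +3.
Fe³⁺: group 8, so d-count = 8 − 3 = 5.
Configuration: t2g^5 e_g^0.
The orbital stabilization is -2.0Δo = -2.0 × 398 = -796 kJ/mol.
Pairing penalty: 2 pairs vs 0 in the high-spin reference → 2 extra × P = 758 kJ/mol.
Net CFSE = -796 + 758 = -38 kJ/mol.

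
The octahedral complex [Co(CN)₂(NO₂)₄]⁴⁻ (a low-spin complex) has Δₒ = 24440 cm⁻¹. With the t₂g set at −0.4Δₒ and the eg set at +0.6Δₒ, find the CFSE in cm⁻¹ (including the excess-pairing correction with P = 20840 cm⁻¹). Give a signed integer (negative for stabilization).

-23152

Ligand charges: 2×(-1) from CN⁻ and 4×(-1) from NO₂⁻ sum to -6; with overall charge -4, Co is +2.
Co is in group 9, so Co²⁺ is d⁷ (9 − 2 = 7).
The d⁷ electrons fill as t₂g⁶ eg¹.
The orbital stabilization is -1.8Δₒ = -1.8 × 24440 = -43992 cm⁻¹.
Pairing penalty: 3 pairs vs 2 in the high-spin reference → 1 extra × P = 20840 cm⁻¹.
Overall CFSE = -43992 + 20840 = -23152 cm⁻¹.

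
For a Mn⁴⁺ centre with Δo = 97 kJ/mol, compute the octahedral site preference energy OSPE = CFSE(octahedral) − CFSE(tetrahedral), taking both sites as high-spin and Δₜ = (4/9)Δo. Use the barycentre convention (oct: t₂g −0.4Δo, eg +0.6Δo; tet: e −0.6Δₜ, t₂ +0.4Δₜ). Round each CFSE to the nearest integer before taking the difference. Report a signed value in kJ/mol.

-82

Mn is in group 7, so Mn⁴⁺ is d³ (7 − 4 = 3).
Octahedral (high-spin): t₂g³ eg⁰, CFSE = 3(−0.4) + 0(+0.6) = -1.2Δo = -1.2 × 97 = -116 kJ/mol.
Tetrahedral: e² t₂¹, CFSE = 2(−0.6) + 1(+0.4) = -0.8Δₜ = -0.8 × (4/9) × 97 = -34 kJ/mol.
OSPE = -116 − (-34) = -82 kJ/mol.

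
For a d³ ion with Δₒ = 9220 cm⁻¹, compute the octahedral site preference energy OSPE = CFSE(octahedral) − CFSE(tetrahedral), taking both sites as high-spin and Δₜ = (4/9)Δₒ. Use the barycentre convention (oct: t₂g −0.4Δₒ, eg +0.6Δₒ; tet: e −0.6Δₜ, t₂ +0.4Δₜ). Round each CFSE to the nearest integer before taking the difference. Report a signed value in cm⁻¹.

-7786

In an octahedral site d³ (HS) is t2g^3 e_g^0, giving CFSE(oct) = -1.2Δₒ = -11064 cm⁻¹.
Tetrahedral e^2 t2^1 gives -0.8Δₜ = -0.8 × (4/9) × 9220 = -3278 cm⁻¹.
OSPE = -11064 − (-3278) = -7786 cm⁻¹.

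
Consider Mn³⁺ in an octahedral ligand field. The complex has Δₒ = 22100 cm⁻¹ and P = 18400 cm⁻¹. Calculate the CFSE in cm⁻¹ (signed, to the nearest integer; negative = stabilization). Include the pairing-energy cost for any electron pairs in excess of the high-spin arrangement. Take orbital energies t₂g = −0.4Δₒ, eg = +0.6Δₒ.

-16960

Mn³⁺: group 7, so d-count = 7 − 3 = 4.
Since Δₒ = 22100 cm⁻¹ > P = 18400 cm⁻¹, the complex adopts the low-spin configuration.
Filling d⁴ accordingly: t₂g⁴ eg⁰.
Orbital CFSE = -1.6Δₒ = -1.6 × 22100 = -35360 cm⁻¹.
Excess pairs vs high-spin: 1 − 0 = 1; pairing cost = +18400 cm⁻¹.
Net CFSE = -35360 + 18400 = -16960 cm⁻¹.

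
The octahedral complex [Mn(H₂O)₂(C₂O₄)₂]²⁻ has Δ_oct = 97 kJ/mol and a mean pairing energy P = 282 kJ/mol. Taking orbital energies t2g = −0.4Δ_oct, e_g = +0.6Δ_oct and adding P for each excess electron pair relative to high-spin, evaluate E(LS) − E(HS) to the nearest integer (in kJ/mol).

370

Ligand charges: 2×(+0) from H₂O and 2×(-2) from C₂O₄²⁻ sum to -4; with overall charge -2, Mn is +2.
Mn sits in group 7; removing 2 electrons leaves Mn²⁺ with 7 − 2 = 5 d electrons.
High-spin d⁵ fills as t2g^3 e_g^2 with CFSE 3(−0.4) + 2(+0.6) = 0.0Δ_oct = 0 kJ/mol.
For low-spin the configuration is t2g^5 e_g^0: orbital energy -2.0 × 97 = -194 kJ/mol, and 2 additional pairs relative to high-spin add 564 kJ/mol, giving 370 kJ/mol.
E(LS) − E(HS) = 370 − (0) = 370 kJ/mol.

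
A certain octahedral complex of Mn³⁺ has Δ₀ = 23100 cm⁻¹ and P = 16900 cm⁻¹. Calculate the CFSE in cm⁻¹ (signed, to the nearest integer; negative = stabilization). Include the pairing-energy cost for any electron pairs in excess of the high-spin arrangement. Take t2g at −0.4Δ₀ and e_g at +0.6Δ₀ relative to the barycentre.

Group 7 minus oxidation state +3 gives a d⁴ configuration for Mn³⁺.
Δ₀ > P, so pairing is preferred: the ground state is low-spin.
That gives t2g^4 e_g^0.
Orbital CFSE = -1.6Δ₀ = -1.6 × 23100 = -36960 cm⁻¹.
Excess pairs vs high-spin: 1 − 0 = 1; pairing cost = +16900 cm⁻¹.
Net CFSE = -36960 + 16900 = -20060 cm⁻¹.

-20060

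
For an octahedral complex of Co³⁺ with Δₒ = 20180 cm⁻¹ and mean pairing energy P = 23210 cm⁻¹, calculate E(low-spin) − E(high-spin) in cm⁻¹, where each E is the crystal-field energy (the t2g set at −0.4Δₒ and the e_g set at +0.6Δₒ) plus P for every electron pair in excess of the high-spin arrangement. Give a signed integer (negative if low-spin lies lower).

Group 9 minus oxidation state +3 gives a d⁶ configuration for Co³⁺.
In the high-spin limit (t2g^4 e_g^2) the orbital term is -0.4Δₒ = -8072 cm⁻¹, with no excess pairing.
For low-spin the configuration is t2g^6 e_g^0: orbital energy -2.4 × 20180 = -48432 cm⁻¹, and 2 additional pairs relative to high-spin add 46420 cm⁻¹, giving -2012 cm⁻¹.
E(LS) − E(HS) = -2012 − (-8072) = 6060 cm⁻¹.

6060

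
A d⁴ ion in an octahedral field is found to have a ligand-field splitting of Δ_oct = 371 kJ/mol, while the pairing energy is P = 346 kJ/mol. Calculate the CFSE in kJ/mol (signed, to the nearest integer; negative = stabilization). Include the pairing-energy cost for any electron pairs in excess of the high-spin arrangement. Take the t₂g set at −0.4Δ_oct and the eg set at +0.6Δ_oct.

-248

Δ_oct > P, so pairing is preferred: the ground state is low-spin.
That gives t₂g⁴ eg⁰.
Orbital CFSE = -1.6Δ_oct = -1.6 × 371 = -594 kJ/mol.
Excess pairs vs high-spin: 1 − 0 = 1; pairing cost = +346 kJ/mol.
Net CFSE = -594 + 346 = -248 kJ/mol.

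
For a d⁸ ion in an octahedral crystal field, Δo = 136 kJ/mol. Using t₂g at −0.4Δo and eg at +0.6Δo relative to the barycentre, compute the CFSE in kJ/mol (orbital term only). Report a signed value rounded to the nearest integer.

The d⁸ electrons fill as t₂g⁶ eg².
CFSE(orbital) = 6×(-0.4Δo) + 2×(0.6Δo) = -1.2Δo; with Δo = 136 kJ/mol that is -163 kJ/mol.

-163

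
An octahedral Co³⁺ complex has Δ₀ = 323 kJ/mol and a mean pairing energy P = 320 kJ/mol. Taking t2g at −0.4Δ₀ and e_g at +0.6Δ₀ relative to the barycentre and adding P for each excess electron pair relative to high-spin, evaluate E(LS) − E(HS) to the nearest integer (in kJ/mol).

-6

Co sits in group 9; removing 3 electrons leaves Co³⁺ with 9 − 3 = 6 d electrons.
High-spin d⁶ fills as t2g^4 e_g^2 with CFSE 4(−0.4) + 2(+0.6) = -0.4Δ₀ = -129 kJ/mol.
Low-spin t2g^6 e_g^0 gives -2.4Δ₀ = -775 kJ/mol, but forming 2 extra pairs costs 2P = 640 kJ/mol, so E(LS) = -775 + 640 = -135 kJ/mol.
E(LS) − E(HS) = -135 − (-129) = -6 kJ/mol.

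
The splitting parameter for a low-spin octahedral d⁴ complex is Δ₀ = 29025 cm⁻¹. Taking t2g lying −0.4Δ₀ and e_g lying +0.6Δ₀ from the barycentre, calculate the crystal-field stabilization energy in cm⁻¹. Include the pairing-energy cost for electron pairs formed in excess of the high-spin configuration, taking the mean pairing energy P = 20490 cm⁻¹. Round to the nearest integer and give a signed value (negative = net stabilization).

Electron filling gives t2g^4 e_g^0.
The orbital stabilization is -1.6Δ₀ = -1.6 × 29025 = -46440 cm⁻¹.
Pairing penalty: 1 pair vs 0 in the high-spin reference → 1 extra × P = 20490 cm⁻¹.
Combining: -46440 + 20490 = -25950 cm⁻¹.

-25950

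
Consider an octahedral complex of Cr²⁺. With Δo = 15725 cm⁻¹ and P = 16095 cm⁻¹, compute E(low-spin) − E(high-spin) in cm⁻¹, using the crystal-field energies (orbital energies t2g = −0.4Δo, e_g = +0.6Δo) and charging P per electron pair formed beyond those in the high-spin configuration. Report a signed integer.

Cr sits in group 6; removing 2 electrons leaves Cr²⁺ with 6 − 2 = 4 d electrons.
High-spin d⁴ fills as t2g^3 e_g^1 with CFSE 3(−0.4) + 1(+0.6) = -0.6Δo = -9435 cm⁻¹.
For low-spin the configuration is t2g^4 e_g^0: orbital energy -1.6 × 15725 = -25160 cm⁻¹, and 1 additional pair relative to high-spin adds 16095 cm⁻¹, giving -9065 cm⁻¹.
Thus E(LS) − E(HS) = 370 cm⁻¹.

370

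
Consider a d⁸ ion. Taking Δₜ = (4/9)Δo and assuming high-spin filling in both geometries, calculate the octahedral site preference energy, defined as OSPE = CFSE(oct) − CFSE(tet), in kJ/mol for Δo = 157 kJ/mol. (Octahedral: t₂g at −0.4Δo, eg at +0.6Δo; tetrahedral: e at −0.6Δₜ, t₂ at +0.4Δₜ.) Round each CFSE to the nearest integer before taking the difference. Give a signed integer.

Octahedral high-spin t2g^6 e_g^2: CFSE = -1.2 × 157 = -188 kJ/mol.
Tetrahedral e^4 t2^4 gives -0.8Δₜ = -0.8 × (4/9) × 157 = -56 kJ/mol.
OSPE = -188 − (-56) = -132 kJ/mol.

-132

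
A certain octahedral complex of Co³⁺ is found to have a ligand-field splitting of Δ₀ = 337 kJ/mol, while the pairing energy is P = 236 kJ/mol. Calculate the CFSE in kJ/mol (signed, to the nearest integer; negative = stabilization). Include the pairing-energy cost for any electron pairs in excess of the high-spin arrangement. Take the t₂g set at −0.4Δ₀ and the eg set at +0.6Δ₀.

-337

Co³⁺: group 9, so d-count = 9 − 3 = 6.
With Δ₀ > P the complex is low-spin.
Configuration: t₂g⁶ eg⁰.
Orbital CFSE = -2.4Δ₀ = -2.4 × 337 = -809 kJ/mol.
Excess pairs vs high-spin: 3 − 1 = 2; pairing cost = +472 kJ/mol.
Net CFSE = -809 + 472 = -337 kJ/mol.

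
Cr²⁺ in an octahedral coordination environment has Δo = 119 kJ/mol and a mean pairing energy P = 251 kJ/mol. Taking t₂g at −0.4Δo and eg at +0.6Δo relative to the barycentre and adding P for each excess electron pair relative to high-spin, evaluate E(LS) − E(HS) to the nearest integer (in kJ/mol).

132

Cr sits in group 6; removing 2 electrons leaves Cr²⁺ with 6 − 2 = 4 d electrons.
High-spin d⁴ fills as t₂g³ eg¹ with CFSE 3(−0.4) + 1(+0.6) = -0.6Δo = -71 kJ/mol.
Low-spin t₂g⁴ eg⁰ gives -1.6Δo = -190 kJ/mol, but forming 1 extra pair costs 1P = 251 kJ/mol, so E(LS) = -190 + 251 = 61 kJ/mol.
E(LS) − E(HS) = 61 − (-71) = 132 kJ/mol.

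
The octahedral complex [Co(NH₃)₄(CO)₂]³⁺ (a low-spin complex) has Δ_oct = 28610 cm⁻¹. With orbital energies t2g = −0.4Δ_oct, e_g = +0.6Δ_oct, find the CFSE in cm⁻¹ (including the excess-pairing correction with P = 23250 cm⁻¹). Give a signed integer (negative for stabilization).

-22164

Ligand charges: 4×(+0) from NH₃ and 2×(+0) from CO sum to +0; with overall charge +3, Co is +3.
Co³⁺: group 9, so d-count = 9 − 3 = 6.
Electron filling gives t2g^6 e_g^0.
CFSE(orbital) = 6×(-0.4Δ_oct) + 0×(0.6Δ_oct) = -2.4Δ_oct; with Δ_oct = 28610 cm⁻¹ that is -68664 cm⁻¹.
High-spin d⁶ would be t2g^4 e_g^2 with 1 pair; low-spin has 3, so 2 excess pairs cost +2P = +46500 cm⁻¹.
Combining: -68664 + 46500 = -22164 cm⁻¹.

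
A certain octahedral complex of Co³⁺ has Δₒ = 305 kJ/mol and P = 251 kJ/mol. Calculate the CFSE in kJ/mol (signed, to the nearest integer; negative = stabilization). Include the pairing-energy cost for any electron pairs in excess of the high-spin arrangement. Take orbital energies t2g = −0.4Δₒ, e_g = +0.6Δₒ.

Co sits in group 9; removing 3 electrons leaves Co³⁺ with 9 − 3 = 6 d electrons.
Here Δₒ > P (305 > 251), so the low-spin state is favoured.
Configuration: t2g^6 e_g^0.
Orbital CFSE = -2.4Δₒ = -2.4 × 305 = -732 kJ/mol.
Excess pairs vs high-spin: 3 − 1 = 2; pairing cost = +502 kJ/mol.
Net CFSE = -732 + 502 = -230 kJ/mol.

-230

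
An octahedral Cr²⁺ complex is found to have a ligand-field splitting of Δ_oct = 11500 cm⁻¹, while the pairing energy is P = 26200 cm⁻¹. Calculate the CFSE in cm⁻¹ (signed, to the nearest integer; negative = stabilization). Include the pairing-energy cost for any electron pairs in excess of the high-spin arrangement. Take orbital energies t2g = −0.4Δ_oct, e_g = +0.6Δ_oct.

-6900

Group 6 minus oxidation state +2 gives a d⁴ configuration for Cr²⁺.
Δ_oct < P, so pairing is avoided: the ground state is high-spin.
Configuration: t2g^3 e_g^1.
Orbital CFSE = -0.6Δ_oct = -0.6 × 11500 = -6900 cm⁻¹.
High-spin has no excess pairs, so no pairing correction applies.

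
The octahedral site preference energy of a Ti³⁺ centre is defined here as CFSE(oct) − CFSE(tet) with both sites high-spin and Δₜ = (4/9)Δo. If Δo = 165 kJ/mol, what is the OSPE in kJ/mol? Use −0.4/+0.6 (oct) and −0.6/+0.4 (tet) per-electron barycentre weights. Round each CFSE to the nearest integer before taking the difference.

Ti sits in group 4; removing 3 electrons leaves Ti³⁺ with 4 − 3 = 1 d electrons.
In an octahedral site d¹ (HS) is t2g^1 e_g^0, giving CFSE(oct) = -0.4Δo = -66 kJ/mol.
Tetrahedral: e^1 t2^0, CFSE = 1(−0.6) + 0(+0.4) = -0.6Δₜ = -0.6 × (4/9) × 165 = -44 kJ/mol.
Subtracting, OSPE = -66 − (-44) = -22 kJ/mol.

-22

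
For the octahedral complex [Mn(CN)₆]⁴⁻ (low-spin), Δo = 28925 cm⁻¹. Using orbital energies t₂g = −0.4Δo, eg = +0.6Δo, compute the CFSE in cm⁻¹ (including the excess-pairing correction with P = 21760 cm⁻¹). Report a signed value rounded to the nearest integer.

Each CN⁻ contributes -1; 6 × (-1) = -6. With overall charge -4, Mn is in the +2 oxidation state.
Mn is in group 7, so Mn²⁺ is d⁵ (7 − 2 = 5).
Electron filling gives t₂g⁵ eg⁰.
CFSE(orbital) = 5×(-0.4Δo) + 0×(0.6Δo) = -2.0Δo; with Δo = 28925 cm⁻¹ that is -57850 cm⁻¹.
Pairing penalty: 2 pairs vs 0 in the high-spin reference → 2 extra × P = 43520 cm⁻¹.
Net CFSE = -57850 + 43520 = -14330 cm⁻¹.

-14330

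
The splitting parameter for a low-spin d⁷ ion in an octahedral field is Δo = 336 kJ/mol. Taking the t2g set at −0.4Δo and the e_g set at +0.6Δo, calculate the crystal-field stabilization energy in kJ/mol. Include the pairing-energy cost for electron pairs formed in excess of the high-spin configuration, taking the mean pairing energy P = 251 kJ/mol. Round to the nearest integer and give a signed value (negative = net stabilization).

Configuration: t2g^6 e_g^1.
Orbital CFSE = 6(-0.4) + 1(0.6) = -1.8Δo = -1.8 × 336 = -605 kJ/mol.
Relative to high-spin t2g^5 e_g^2 (2 paired), the low-spin configuration has 1 additional pair, contributing +1 × 251 = +251 kJ/mol.
Overall CFSE = -605 + 251 = -354 kJ/mol.

-354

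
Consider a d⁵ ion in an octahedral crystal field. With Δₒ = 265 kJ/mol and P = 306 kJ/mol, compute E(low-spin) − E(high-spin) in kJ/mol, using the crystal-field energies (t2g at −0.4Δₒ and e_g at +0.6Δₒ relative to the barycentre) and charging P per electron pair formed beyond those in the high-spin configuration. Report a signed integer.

In the high-spin limit (t2g^3 e_g^2) the orbital term is 0.0Δₒ = 0 kJ/mol, with no excess pairing.
Low-spin: t2g^5 e_g^0, orbital CFSE = -2.0Δₒ = -530 kJ/mol; plus 2 excess pairs × P = +612 kJ/mol; total 82 kJ/mol.
The difference is 82 − (0) = 82 kJ/mol, so high-spin lies lower.

82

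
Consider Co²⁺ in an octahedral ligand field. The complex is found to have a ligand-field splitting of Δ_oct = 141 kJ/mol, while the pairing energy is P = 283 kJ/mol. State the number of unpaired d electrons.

3

Co is in group 9, so Co²⁺ is d⁷ (9 − 2 = 7).
Since Δ_oct = 141 kJ/mol < P = 283 kJ/mol, the complex adopts the high-spin configuration.
Filling d⁷ accordingly: t2g^5 e_g^2.
Unpaired electrons: 3.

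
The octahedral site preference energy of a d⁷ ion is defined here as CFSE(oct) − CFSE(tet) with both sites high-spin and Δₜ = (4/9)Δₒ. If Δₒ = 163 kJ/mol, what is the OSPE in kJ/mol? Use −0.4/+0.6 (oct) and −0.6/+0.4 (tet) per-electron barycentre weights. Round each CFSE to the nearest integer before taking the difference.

-43

In an octahedral site d⁷ (HS) is t2g^5 e_g^2, giving CFSE(oct) = -0.8Δₒ = -130 kJ/mol.
In a tetrahedral site the filling is e^4 t2^3: CFSE(tet) = -1.2Δₜ = -1.2 × (4/9)(163) = -87 kJ/mol.
OSPE = -130 − (-87) = -43 kJ/mol.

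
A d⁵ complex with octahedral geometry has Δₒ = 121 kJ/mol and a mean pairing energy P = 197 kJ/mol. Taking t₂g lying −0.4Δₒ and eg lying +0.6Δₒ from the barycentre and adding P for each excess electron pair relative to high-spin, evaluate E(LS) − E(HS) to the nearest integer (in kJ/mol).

In the high-spin limit (t₂g³ eg²) the orbital term is 0.0Δₒ = 0 kJ/mol, with no excess pairing.
Low-spin: t₂g⁵ eg⁰, orbital CFSE = -2.0Δₒ = -242 kJ/mol; plus 2 excess pairs × P = +394 kJ/mol; total 152 kJ/mol.
Thus E(LS) − E(HS) = 152 kJ/mol.

152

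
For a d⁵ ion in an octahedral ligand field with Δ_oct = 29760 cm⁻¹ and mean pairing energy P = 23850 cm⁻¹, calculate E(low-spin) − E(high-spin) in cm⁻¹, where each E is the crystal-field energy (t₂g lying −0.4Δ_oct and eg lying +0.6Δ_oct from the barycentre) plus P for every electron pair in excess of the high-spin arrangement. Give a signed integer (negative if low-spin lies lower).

-11820

High-spin: t₂g³ eg², CFSE = 0.0Δ_oct = 0 cm⁻¹.
For low-spin the configuration is t₂g⁵ eg⁰: orbital energy -2.0 × 29760 = -59520 cm⁻¹, and 2 additional pairs relative to high-spin add 47700 cm⁻¹, giving -11820 cm⁻¹.
E(LS) − E(HS) = -11820 − (0) = -11820 cm⁻¹.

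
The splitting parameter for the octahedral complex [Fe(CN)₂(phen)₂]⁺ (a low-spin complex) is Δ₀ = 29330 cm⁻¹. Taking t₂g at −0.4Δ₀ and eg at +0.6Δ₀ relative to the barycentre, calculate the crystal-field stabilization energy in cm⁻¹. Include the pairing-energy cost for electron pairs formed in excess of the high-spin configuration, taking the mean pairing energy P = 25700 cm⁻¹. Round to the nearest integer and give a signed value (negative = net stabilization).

-7260

Ligand charges: 2×(-1) from CN⁻ and 2×(+0) from phen sum to -2; with overall charge +1, Fe is +3.
Fe³⁺: group 8, so d-count = 8 − 3 = 5.
Configuration: t₂g⁵ eg⁰.
Orbital CFSE = 5(-0.4) + 0(0.6) = -2.0Δ₀ = -2.0 × 29330 = -58660 cm⁻¹.
High-spin d⁵ would be t₂g³ eg² with 0 pairs; low-spin has 2, so 2 excess pairs cost +2P = +51400 cm⁻¹.
Net CFSE = -58660 + 51400 = -7260 cm⁻¹.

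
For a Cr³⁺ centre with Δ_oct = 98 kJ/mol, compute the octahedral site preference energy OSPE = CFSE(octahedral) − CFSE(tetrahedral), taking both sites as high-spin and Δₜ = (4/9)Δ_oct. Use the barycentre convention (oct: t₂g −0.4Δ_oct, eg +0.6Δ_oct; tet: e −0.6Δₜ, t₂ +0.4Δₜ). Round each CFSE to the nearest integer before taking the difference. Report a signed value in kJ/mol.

-83

Cr sits in group 6; removing 3 electrons leaves Cr³⁺ with 6 − 3 = 3 d electrons.
Octahedral high-spin t2g^3 e_g^0: CFSE = -1.2 × 98 = -118 kJ/mol.
Tetrahedral e^2 t2^1 gives -0.8Δₜ = -0.8 × (4/9) × 98 = -35 kJ/mol.
OSPE = -118 − (-35) = -83 kJ/mol.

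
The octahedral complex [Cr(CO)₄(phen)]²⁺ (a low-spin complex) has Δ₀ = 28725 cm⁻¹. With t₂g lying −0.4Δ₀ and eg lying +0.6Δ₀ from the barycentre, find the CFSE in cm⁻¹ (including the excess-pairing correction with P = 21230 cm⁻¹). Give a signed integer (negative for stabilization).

-24730

Ligand charges: 4×(+0) from CO and 1×(+0) from phen sum to +0; with overall charge +2, Cr is +2.
Cr²⁺: group 6, so d-count = 6 − 2 = 4.
The d⁴ electrons fill as t₂g⁴ eg⁰.
CFSE(orbital) = 4×(-0.4Δ₀) + 0×(0.6Δ₀) = -1.6Δ₀; with Δ₀ = 28725 cm⁻¹ that is -45960 cm⁻¹.
Relative to high-spin t₂g³ eg¹ (0 paired), the low-spin configuration has 1 additional pair, contributing +1 × 21230 = +21230 cm⁻¹.
Combining: -45960 + 21230 = -24730 cm⁻¹.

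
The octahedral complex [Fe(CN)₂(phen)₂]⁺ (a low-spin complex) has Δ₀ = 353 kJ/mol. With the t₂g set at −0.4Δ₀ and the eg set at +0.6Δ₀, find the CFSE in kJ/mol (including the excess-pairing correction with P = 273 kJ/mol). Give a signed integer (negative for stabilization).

-160

Ligand charges: 2×(-1) from CN⁻ and 2×(+0) from phen sum to -2; with overall charge +1, Fe is +3.
Fe³⁺: group 8, so d-count = 8 − 3 = 5.
Electron filling gives t₂g⁵ eg⁰.
CFSE(orbital) = 5×(-0.4Δ₀) + 0×(0.6Δ₀) = -2.0Δ₀; with Δ₀ = 353 kJ/mol that is -706 kJ/mol.
Pairing penalty: 2 pairs vs 0 in the high-spin reference → 2 extra × P = 546 kJ/mol.
Net CFSE = -706 + 546 = -160 kJ/mol.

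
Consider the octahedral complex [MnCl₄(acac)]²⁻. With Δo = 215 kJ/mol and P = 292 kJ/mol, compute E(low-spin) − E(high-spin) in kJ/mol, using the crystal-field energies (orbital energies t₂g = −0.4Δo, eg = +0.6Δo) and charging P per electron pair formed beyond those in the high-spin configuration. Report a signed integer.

Ligand charges: 4×(-1) from Cl⁻ and 1×(-1) from acac⁻ sum to -5; with overall charge -2, Mn is +3.
Group 7 minus oxidation state +3 gives a d⁴ configuration for Mn³⁺.
High-spin d⁴ fills as t₂g³ eg¹ with CFSE 3(−0.4) + 1(+0.6) = -0.6Δo = -129 kJ/mol.
For low-spin the configuration is t₂g⁴ eg⁰: orbital energy -1.6 × 215 = -344 kJ/mol, and 1 additional pair relative to high-spin adds 292 kJ/mol, giving -52 kJ/mol.
E(LS) − E(HS) = -52 − (-129) = 77 kJ/mol.

77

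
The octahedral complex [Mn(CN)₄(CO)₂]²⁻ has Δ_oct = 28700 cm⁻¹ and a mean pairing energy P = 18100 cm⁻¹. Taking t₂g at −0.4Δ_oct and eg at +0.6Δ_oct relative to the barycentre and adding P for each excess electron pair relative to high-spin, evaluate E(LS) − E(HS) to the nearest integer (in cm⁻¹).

-21200

Ligand charges: 4×(-1) from CN⁻ and 2×(+0) from CO sum to -4; with overall charge -2, Mn is +2.
Group 7 minus oxidation state +2 gives a d⁵ configuration for Mn²⁺.
In the high-spin limit (t₂g³ eg²) the orbital term is 0.0Δ_oct = 0 cm⁻¹, with no excess pairing.
For low-spin the configuration is t₂g⁵ eg⁰: orbital energy -2.0 × 28700 = -57400 cm⁻¹, and 2 additional pairs relative to high-spin add 36200 cm⁻¹, giving -21200 cm⁻¹.
E(LS) − E(HS) = -21200 − (0) = -21200 cm⁻¹.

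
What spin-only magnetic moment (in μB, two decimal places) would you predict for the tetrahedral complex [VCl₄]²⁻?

3.87 μB

Each Cl⁻ contributes -1; 4 × (-1) = -4. With overall charge -2, V is in the +2 oxidation state.
V is in group 5, so V²⁺ is d³ (5 − 2 = 3).
With tetrahedral geometry the complex is necessarily high-spin.
Configuration: e^2 t2^1 → 3 unpaired electrons.
μ(spin-only) = √[3(3+2)] = √15 ≈ 3.87 μB.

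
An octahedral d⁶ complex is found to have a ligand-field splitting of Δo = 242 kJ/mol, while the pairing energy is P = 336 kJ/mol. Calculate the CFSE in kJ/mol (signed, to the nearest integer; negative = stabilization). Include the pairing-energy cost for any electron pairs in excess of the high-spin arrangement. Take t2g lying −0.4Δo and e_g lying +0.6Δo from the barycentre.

Since Δo = 242 kJ/mol < P = 336 kJ/mol, the complex adopts the high-spin configuration.
Filling d⁶ accordingly: t2g^4 e_g^2.
Orbital CFSE = -0.4Δo = -0.4 × 242 = -97 kJ/mol.
High-spin has no excess pairs, so no pairing correction applies.

-97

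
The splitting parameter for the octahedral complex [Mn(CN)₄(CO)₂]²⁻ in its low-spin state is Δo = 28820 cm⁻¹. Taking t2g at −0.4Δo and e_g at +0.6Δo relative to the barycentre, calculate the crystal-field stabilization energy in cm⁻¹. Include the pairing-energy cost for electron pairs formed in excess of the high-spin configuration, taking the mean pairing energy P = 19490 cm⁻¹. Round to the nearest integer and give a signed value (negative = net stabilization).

-18660

Ligand charges: 4×(-1) from CN⁻ and 2×(+0) from CO sum to -4; with overall charge -2, Mn is +2.
Mn sits in group 7; removing 2 electrons leaves Mn²⁺ with 7 − 2 = 5 d electrons.
Configuration: t2g^5 e_g^0.
CFSE(orbital) = 5×(-0.4Δo) + 0×(0.6Δo) = -2.0Δo; with Δo = 28820 cm⁻¹ that is -57640 cm⁻¹.
High-spin d⁵ would be t2g^3 e_g^2 with 0 pairs; low-spin has 2, so 2 excess pairs cost +2P = +38980 cm⁻¹.
Combining: -57640 + 38980 = -18660 cm⁻¹.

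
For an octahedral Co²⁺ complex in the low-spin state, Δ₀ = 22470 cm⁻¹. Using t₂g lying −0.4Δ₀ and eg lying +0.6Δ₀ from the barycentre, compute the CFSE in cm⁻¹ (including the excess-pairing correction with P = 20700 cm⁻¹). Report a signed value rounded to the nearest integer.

-19746

Co sits in group 9; removing 2 electrons leaves Co²⁺ with 9 − 2 = 7 d electrons.
Configuration: t₂g⁶ eg¹.
The orbital stabilization is -1.8Δ₀ = -1.8 × 22470 = -40446 cm⁻¹.
Relative to high-spin t₂g⁵ eg² (2 paired), the low-spin configuration has 1 additional pair, contributing +1 × 20700 = +20700 cm⁻¹.
Combining: -40446 + 20700 = -19746 cm⁻¹.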